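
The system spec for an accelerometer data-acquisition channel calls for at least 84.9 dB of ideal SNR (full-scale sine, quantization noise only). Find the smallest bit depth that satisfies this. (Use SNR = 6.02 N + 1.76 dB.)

14 bits

N ≥ (84.9 − 1.76)/6.02 = 13.811 → N_min = 14.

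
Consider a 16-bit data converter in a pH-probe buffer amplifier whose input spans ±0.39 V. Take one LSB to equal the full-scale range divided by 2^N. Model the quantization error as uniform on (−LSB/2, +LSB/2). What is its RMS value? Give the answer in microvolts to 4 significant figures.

3.436 µV

Span: 0.39 V − (-0.39 V) = 0.78 V.
Step size = 0.78/65536 V = 11.9019 µV.
σ_q = LSB/√12 = 11.9019 µV/3.4641 = 3.436 µV.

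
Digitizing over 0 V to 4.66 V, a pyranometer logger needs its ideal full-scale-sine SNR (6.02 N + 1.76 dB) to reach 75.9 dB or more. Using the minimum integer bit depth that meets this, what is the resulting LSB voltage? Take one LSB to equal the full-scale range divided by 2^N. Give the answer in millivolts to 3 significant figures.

0.569 mV

Full-scale range = 4.66 V.
Solving 6.02 N ≥ 75.9 − 1.76: N ≥ 12.316. Round up → N = 13.
LSB = 4.66 V / 2^13 = 0.569 mV.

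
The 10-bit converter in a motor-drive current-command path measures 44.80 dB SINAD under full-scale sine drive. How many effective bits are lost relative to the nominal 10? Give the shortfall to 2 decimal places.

ENOB = (SINAD − 1.76)/6.02 = (44.80 − 1.76)/6.02 = 7.1495 bits.
Shortfall = 10 − 7.1495 = 2.8505 bits.

2.85 bits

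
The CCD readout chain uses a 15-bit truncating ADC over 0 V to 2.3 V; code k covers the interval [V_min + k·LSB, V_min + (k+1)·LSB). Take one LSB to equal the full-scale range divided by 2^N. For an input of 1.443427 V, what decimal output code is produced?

20564

Range is 2.3 V. LSB = 2.3 V / 2^15 ≈ 70.19 µV.
code = ⌊(V_in − V_min)/LSB⌋ = ⌊(V_in − V_min) × 2^15 / range⌋
     = ⌊(1.443427 − (0)) × 32768 / 2.3⌋ = ⌊1.443427 × 32768/2.3⌋
     = ⌊20564.442⌋ = 20564.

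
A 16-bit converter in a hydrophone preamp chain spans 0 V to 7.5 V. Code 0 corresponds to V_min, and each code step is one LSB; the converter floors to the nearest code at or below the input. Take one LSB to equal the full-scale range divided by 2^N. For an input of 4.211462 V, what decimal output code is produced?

V_FS = 7.5 V. LSB = 7.5 V / 2^16 ≈ 114.4 µV.
code = ⌊(V_in − V_min)/LSB⌋ = ⌊(V_in − V_min) × 2^16 / range⌋
     = ⌊(4.211462 − (0)) × 65536 / 7.5⌋ = ⌊4.211462 × 65536/7.5⌋
     = ⌊36800.316⌋ = 36800.

36800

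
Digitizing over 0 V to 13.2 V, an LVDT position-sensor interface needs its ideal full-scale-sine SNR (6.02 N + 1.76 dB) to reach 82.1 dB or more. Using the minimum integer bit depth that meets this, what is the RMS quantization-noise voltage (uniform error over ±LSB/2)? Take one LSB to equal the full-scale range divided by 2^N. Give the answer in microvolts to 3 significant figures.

233 µV

Span = 13.2 V.
N ≥ (82.1 − 1.76)/6.02 = 13.346 → N_min = 14.
Step size = 13.2/16384 V = 0.80566 mV.
RMS noise = LSB/√12 = 233 µV.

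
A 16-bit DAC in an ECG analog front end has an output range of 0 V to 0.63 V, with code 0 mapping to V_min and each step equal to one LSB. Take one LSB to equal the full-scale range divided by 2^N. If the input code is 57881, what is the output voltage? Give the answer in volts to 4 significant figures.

V_FS = 0.63 V. LSB = 0.63 V / 2^16.
Output = V_min + (57881/65536) × range = 0 + 0.883194 × 0.63 V
      = 0 V + 0.556412 V = 0.556412 V.

0.5564 V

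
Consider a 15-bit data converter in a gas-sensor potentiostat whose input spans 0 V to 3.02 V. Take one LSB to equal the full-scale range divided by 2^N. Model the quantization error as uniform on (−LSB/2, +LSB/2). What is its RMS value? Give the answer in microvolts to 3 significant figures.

Range is 3.02 V.
Step size = 3.02/32768 V = 92.163 µV.
For a uniform distribution on [−LSB/2, +LSB/2], V_rms = LSB/√12 = 92.163 µV/3.4641 = 26.6 µV.

26.6 µV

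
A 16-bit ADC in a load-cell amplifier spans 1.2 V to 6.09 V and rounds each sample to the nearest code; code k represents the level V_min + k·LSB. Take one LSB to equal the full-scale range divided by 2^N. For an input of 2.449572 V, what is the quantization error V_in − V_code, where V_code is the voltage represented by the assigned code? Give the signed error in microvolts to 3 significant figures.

−13.4 µV

The full-scale span is 6.09 − (1.2) = 4.89 V. LSB = 4.89 V / 2^16 ≈ 74.62 µV.
(V_in − V_min)/LSB = (2.449572 − (1.2)) × 65536/4.89 = 16746.8202 → nearest code k = 16747.
Reconstructed level: 1.2 + 16747 × 4.89/65536 V = 2.4495854187 V.
Error = V_in − V_code = 2.449572 − (2.4495854187) = −13.4 µV.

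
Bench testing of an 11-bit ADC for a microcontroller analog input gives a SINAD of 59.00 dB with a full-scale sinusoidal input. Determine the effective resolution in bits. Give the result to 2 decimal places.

9.51 bits

ENOB = (SINAD − 1.76) / 6.02 = (59.00 − 1.76) / 6.02 = 57.24 / 6.02 = 9.5083.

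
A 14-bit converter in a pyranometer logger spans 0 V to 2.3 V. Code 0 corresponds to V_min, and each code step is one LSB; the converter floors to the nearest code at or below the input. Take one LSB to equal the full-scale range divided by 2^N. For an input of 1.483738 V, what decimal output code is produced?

10569

Full-scale range = 2.3 V. LSB = 2.3 V / 2^14 ≈ 140.4 µV.
(V_in − V_min) × 2^14/range = (1.483738 − (0)) × 16384/2.3 = 10569.375.
Floor → code = 10569.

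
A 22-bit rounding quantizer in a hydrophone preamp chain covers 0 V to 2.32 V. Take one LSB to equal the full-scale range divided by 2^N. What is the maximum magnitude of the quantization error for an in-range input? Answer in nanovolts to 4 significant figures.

Full-scale range = 2.32 V.
LSB = 2.32 V / 2^22 = 0.553131 µV.
A rounding quantizer has |error| ≤ LSB/2 = 276.6 nV.

276.6 nV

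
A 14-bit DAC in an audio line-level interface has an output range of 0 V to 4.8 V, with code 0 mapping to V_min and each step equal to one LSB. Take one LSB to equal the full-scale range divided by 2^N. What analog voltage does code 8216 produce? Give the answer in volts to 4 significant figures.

2.407 V

Span = 4.8 V. LSB = 4.8 V / 2^14.
V_out = V_min + code × LSB = 0 V + 8216 × 4.8 V / 16384
      = 0 + 2.40703 = 2.40703 V.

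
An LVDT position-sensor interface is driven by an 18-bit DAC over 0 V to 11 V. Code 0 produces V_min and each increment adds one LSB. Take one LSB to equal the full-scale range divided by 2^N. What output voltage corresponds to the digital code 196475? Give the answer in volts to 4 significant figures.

8.244 V

Span = 11 V. LSB = 11 V / 2^18.
V_out = V_min + code × LSB = 0 V + 196475 × 11 V / 262144
      = 0 V + 8.24442 V = 8.24442 V.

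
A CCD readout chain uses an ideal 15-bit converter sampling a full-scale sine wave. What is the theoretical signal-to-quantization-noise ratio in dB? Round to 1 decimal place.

92.1 dB

6.02(15) + 1.76 = 90.30 + 1.76 = 92.06 dB.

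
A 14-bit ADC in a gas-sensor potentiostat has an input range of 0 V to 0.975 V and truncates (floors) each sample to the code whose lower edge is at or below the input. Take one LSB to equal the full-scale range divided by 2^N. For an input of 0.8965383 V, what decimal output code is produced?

Full-scale range = 0.975 V. LSB = 0.975 V / 2^14 ≈ 59.51 µV.
V_in − V_min = 0.8965383 − (0) = 0.8965383 V.
Divide by LSB: 0.8965383 × 16384/0.975 = 15065.5215.
Truncating gives code 15065.

15065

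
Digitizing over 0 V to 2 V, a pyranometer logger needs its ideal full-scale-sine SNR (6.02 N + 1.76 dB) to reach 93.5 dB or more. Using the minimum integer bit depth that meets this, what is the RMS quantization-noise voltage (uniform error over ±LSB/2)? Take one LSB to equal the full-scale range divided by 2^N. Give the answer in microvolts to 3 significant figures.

8.81 µV

Full-scale range = 2 V.
Solving 6.02 N ≥ 93.5 − 1.76: N ≥ 15.239. Round up → N = 16.
One LSB is 2 V / 65536 = 30.518 µV.
RMS noise = LSB/√12 = 8.81 µV.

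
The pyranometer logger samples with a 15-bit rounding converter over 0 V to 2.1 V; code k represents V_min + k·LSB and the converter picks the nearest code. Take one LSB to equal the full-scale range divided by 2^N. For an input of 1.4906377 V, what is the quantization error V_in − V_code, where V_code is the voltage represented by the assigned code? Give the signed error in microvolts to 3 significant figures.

Full-scale range = 2.1 V. LSB = 2.1 V / 2^15 ≈ 64.09 µV.
Position in LSBs: (1.4906377 − (0)) × 32768/2.1 = 23259.6267; rounding gives k = 23260.
Reconstructed level: 0 + 23260 × 2.1/32768 V = 1.4906616211 V.
Error = V_in − V_code = 1.4906377 − (1.4906616211) = −23.9 µV.

−23.9 µV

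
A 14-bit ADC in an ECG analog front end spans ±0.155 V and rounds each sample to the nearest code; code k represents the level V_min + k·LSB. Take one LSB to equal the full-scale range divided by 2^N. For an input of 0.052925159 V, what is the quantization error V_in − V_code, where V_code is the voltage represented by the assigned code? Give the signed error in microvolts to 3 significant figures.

Range = 0.155 − (-0.155) = 0.31 V. LSB = 0.31 V / 2^14 ≈ 18.92 µV.
(V_in − V_min)/LSB = (0.052925159 − (-0.155)) × 16384/0.31 = 10989.1800 → nearest code k = 10989.
V_code = -0.155 + (10989/16384) × 0.31 = 0.052921752930 V.
e = 0.052925159 − (0.052921752930) = +3.41 µV.

+3.41 µV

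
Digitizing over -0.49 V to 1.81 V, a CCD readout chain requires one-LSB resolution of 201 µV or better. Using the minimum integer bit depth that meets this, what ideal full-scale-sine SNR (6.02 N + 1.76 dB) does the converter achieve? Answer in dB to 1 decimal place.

86.0 dB

Full-scale range = 1.81 V − (-0.49 V) = 2.3 V.
Need 2^N ≥ 2.3 V / 201 µV = 11440 → N_min = 14.
6.02(14) + 1.76 = 86.04 dB.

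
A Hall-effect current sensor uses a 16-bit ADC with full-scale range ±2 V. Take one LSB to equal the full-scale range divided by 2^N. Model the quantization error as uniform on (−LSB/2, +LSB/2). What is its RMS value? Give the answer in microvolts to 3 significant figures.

Full-scale range = 2 V − (-2 V) = 4 V.
LSB = 4 V / 2^16 = 61.035 µV.
RMS of a uniform error over width LSB is LSB/√12 = 17.6 µV.

17.6 µV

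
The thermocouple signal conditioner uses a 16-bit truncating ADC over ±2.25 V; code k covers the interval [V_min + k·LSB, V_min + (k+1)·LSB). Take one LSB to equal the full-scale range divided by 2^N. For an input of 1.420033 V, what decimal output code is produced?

Range = 2.25 − (-2.25) = 4.5 V. LSB = 4.5 V / 2^16 ≈ 68.66 µV.
code = ⌊(V_in − V_min)/LSB⌋ = ⌊(V_in − V_min) × 2^16 / range⌋
     = ⌊(1.420033 − (-2.25)) × 65536 / 4.5⌋ = ⌊3.670033 × 65536/4.5⌋
     = ⌊53448.729⌋ = 53448.

53448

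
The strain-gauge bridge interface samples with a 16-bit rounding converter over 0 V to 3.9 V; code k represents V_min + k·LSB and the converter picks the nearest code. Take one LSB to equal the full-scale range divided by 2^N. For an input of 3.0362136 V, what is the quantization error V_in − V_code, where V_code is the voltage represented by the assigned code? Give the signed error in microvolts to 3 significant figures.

Full-scale range = 3.9 V. LSB = 3.9 V / 2^16 ≈ 59.51 µV.
Position in LSBs: (3.0362136 − (0)) × 65536/3.9 = 51020.8447; rounding gives k = 51021.
V_code = 0 + (51021/65536) × 3.9 = 3.0362228394 V.
Error = V_in − V_code = 3.0362136 − (3.0362228394) = −9.24 µV.

−9.24 µV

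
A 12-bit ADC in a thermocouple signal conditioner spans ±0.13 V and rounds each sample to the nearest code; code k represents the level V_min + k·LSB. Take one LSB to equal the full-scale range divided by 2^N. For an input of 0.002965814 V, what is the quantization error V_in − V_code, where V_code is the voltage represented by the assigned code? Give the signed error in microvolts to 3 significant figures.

−17.6 µV

Range = 0.13 − (-0.13) = 0.26 V. LSB = 0.26 V / 2^12 ≈ 63.48 µV.
(0.002965814 − (-0.13)) / LSB = 0.132965814 × 4096/0.26 = 2094.7230. Nearest integer: k = 2095.
Reconstructed level: -0.13 + 2095 × 0.26/4096 V = 0.002983398438 V.
Error = V_in − V_code = 0.002965814 − (0.002983398438) = −17.6 µV.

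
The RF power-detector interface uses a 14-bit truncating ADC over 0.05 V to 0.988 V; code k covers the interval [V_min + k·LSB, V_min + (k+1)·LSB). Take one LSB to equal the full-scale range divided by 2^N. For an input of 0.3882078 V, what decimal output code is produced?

Span: 0.988 V − (0.05 V) = 0.938 V. LSB = 0.938 V / 2^14 ≈ 57.25 µV.
V_in − V_min = 0.3882078 − (0.05) = 0.3382078 V.
Divide by LSB: 0.3382078 × 16384/0.938 = 5907.4591.
Truncating gives code 5907.

5907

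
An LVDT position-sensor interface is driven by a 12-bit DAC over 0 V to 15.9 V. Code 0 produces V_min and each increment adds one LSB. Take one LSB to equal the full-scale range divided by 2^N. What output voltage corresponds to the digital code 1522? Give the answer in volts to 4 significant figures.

5.908 V

Range is 15.9 V. LSB = 15.9 V / 2^12.
V_out = V_min + code × LSB = 0 V + 1522 × 15.9 V / 4096
      = 0 V + 5.90815 V = 5.90815 V.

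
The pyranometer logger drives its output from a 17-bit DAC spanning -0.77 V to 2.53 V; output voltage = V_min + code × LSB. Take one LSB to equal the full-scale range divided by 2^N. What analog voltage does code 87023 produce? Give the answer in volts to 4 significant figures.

1.421 V

Range = 2.53 − (-0.77) = 3.3 V. LSB = 3.3 V / 2^17.
Output = V_min + (87023/131072) × range = -0.77 + 0.663933 × 3.3 V
      = -0.77 V + 2.19098 V = 1.42098 V.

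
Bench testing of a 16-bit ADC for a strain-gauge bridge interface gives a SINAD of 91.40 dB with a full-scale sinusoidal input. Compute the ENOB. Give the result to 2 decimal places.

14.89 bits

Inverting SNR = 6.02 N + 1.76: N_eff = (91.40 − 1.76)/6.02 = 14.8904.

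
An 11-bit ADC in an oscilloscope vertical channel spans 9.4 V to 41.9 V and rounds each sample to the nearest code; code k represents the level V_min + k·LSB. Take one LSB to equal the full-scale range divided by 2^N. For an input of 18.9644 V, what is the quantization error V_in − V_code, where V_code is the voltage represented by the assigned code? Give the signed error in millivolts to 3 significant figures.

Range = 41.9 − (9.4) = 32.5 V. LSB = 32.5 V / 2^11 ≈ 15.87 mV.
Position in LSBs: (18.9644 − (9.4)) × 2048/32.5 = 602.7043; rounding gives k = 603.
V_code = V_min + k × range/2^11 = 9.4 + 603 × 32.5/2048 = 18.96909180 V.
e = 18.9644 − (18.96909180) = −4.69 mV.

−4.69 mV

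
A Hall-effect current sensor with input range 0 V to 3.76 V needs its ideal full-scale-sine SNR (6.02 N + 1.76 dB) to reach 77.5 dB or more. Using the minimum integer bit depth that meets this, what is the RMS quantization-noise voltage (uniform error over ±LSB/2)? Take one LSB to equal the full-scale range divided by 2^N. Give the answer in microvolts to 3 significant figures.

Span = 3.76 V.
N ≥ (77.5 − 1.76)/6.02 = 12.581 → N_min = 13.
One LSB is 3.76 V / 8192 = 458.98 µV.
V_rms = LSB/√12 = 132 µV.

132 µV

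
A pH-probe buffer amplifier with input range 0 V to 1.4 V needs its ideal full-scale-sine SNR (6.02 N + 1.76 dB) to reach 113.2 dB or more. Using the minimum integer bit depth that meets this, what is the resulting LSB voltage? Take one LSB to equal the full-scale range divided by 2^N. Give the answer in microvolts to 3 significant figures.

Range is 1.4 V.
Required N = ⌈(113.2 − 1.76)/6.02⌉ = ⌈18.512⌉ = 19.
LSB = 1.4 V ÷ 2^19 = 1.4/524288 V = 2.67 µV.

2.67 µV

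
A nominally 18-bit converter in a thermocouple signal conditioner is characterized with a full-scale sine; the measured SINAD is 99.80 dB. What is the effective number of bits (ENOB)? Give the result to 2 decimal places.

(99.80 − 1.76) / 6.02 = 98.04/6.02 = 16.2857 effective bits.

16.29 bits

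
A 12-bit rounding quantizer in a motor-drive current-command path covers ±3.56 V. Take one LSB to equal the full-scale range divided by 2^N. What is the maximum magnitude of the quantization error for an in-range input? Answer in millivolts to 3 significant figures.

Range = 3.56 − (-3.56) = 7.12 V.
LSB = 7.12 V / 2^12 = 1.7383 mV.
A rounding quantizer has |error| ≤ LSB/2 = 0.869 mV.

0.869 mV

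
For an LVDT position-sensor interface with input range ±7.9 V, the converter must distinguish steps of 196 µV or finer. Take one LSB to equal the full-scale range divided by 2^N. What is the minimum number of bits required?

Span: 7.9 V − (-7.9 V) = 15.8 V.
Need 2^N ≥ 15.8 V / 196 µV = 80610 → N_min = 17.

17 bits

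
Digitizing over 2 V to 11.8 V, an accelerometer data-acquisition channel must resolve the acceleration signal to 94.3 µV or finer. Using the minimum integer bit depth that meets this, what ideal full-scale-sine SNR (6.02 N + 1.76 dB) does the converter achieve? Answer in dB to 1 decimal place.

104.1 dB

The full-scale span is 11.8 − (2) = 9.8 V.
Need 2^N ≥ 9.8 V / 94.3 µV = 103900 → N_min = 17.
Ideal SNR at N = 17: 6.02·17 + 1.76 = 104.1 dB.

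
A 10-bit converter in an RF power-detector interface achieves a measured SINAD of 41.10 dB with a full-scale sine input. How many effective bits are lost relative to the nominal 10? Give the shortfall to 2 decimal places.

Effective bits = (41.10 − 1.76)/6.02 = 6.5349.
Shortfall = 10 − 6.5349 = 3.4651 bits.

3.47 bits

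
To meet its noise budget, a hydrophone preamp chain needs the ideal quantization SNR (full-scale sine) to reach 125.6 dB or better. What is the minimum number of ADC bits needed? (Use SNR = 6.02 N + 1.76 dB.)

21 bits

N ≥ (125.6 − 1.76)/6.02 = 20.571 → N_min = 21.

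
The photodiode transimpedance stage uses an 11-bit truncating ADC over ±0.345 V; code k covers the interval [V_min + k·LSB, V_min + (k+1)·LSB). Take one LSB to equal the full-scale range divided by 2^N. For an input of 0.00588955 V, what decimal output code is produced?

1041

The full-scale span is 0.345 − (-0.345) = 0.69 V. LSB = 0.69 V / 2^11 ≈ 336.9 µV.
V_in − V_min = 0.00588955 − (-0.345) = 0.35088955 V.
Divide by LSB: 0.35088955 × 2048/0.69 = 1041.4809.
Truncating gives code 1041.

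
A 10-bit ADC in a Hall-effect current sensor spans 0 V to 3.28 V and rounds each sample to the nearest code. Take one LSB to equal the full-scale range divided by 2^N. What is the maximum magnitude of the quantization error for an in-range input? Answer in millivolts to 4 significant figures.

1.602 mV

Full-scale range = 3.28 V.
LSB = 3.28 V ÷ 2^10 = 3.28/1024 V = 3.20313 mV.
A rounding quantizer has |error| ≤ LSB/2 = 1.602 mV.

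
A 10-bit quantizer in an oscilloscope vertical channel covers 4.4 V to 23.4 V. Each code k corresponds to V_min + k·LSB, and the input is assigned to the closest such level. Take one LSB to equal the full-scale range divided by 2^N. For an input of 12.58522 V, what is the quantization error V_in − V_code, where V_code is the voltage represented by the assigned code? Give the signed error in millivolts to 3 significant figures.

Full-scale range = 23.4 V − (4.4 V) = 19 V. LSB = 19 V / 2^10 ≈ 18.55 mV.
(12.58522 − (4.4)) / LSB = 8.18522 × 1024/19 = 441.1403. Nearest integer: k = 441.
Reconstructed level: 4.4 + 441 × 19/1024 V = 12.58261719 V.
Error = V_in − V_code = 12.58522 − (12.58261719) = +2.60 mV.

+2.60 mV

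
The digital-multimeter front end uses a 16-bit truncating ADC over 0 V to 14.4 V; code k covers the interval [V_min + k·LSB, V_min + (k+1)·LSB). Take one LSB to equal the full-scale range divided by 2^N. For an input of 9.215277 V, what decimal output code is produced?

V_FS = 14.4 V. LSB = 14.4 V / 2^16 ≈ 219.7 µV.
V_in − V_min = 9.215277 − (0) = 9.215277 V.
Divide by LSB: 9.215277 × 65536/14.4 = 41939.7495.
Truncating gives code 41939.

41939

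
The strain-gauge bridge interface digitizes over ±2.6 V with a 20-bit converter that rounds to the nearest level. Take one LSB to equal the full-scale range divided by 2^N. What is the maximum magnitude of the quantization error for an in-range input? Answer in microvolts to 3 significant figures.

Full-scale range = 2.6 V − (-2.6 V) = 5.2 V.
LSB = 5.2 V / 2^20 = 4.9591 µV.
|e|_max = LSB/2 = 2.48 µV.

2.48 µV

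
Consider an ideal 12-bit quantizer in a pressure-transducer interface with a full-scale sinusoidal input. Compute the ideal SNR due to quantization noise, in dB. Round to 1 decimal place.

74.0 dB

6.02(12) + 1.76 = 72.24 + 1.76 = 74.00 dB.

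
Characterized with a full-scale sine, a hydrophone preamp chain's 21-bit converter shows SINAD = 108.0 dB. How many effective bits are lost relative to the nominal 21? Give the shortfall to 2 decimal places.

Effective bits = (108.0 − 1.76)/6.02 = 17.6478.
Shortfall = 21 − 17.6478 = 3.3522 bits.

3.35 bits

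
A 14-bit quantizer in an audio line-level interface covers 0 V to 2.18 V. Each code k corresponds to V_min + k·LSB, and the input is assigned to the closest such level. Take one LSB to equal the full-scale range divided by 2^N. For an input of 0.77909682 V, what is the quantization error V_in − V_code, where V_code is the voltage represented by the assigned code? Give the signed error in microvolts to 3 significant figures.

Span = 2.18 V. LSB = 2.18 V / 2^14 ≈ 133.1 µV.
(V_in − V_min)/LSB = (0.77909682 − (0)) × 16384/2.18 = 5855.3772 → nearest code k = 5855.
V_code = V_min + k × range/2^14 = 0 + 5855 × 2.18/16384 = 0.77904663086 V.
Error = V_in − V_code = 0.77909682 − (0.77904663086) = +50.2 µV.

+50.2 µV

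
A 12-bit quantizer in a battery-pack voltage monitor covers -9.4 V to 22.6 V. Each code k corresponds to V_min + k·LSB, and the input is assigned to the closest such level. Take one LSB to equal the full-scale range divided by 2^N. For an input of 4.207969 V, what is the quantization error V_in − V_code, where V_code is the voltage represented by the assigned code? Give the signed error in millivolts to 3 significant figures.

−1.41 mV

The full-scale span is 22.6 − (-9.4) = 32 V. LSB = 32 V / 2^12 ≈ 7.813 mV.
(4.207969 − (-9.4)) / LSB = 13.607969 × 4096/32 = 1741.8200. Nearest integer: k = 1742.
V_code = -9.4 + (1742/4096) × 32 = 4.209375000 V.
e = 4.207969 − (4.209375000) = −1.41 mV.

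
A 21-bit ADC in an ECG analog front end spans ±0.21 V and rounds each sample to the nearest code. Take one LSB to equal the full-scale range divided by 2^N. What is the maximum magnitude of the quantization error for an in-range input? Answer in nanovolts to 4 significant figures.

100.1 nV

The full-scale span is 0.21 − (-0.21) = 0.42 V.
One LSB is 0.42 V / 2097152 = 200.272 nV.
Worst-case error for round-to-nearest is half an LSB: 100.1 nV.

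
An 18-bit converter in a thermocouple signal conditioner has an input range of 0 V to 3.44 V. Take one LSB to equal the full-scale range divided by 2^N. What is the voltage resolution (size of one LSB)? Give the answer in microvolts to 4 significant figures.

13.12 µV

Range is 3.44 V.
2^18 = 262144 levels.
LSB = 3.44 V ÷ 2^18 = 3.44/262144 V = 13.12 µV.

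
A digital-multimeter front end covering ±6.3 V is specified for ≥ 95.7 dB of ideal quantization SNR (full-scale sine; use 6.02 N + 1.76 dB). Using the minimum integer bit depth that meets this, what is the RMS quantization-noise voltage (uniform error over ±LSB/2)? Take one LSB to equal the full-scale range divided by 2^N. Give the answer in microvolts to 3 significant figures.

Full-scale range = 6.3 V − (-6.3 V) = 12.6 V.
Solving 6.02 N ≥ 95.7 − 1.76: N ≥ 15.605. Round up → N = 16.
LSB = 12.6 V / 2^16 = 192.26 µV.
σ_q = LSB/√12 = 192.26 µV/3.4641 = 55.5 µV.

55.5 µV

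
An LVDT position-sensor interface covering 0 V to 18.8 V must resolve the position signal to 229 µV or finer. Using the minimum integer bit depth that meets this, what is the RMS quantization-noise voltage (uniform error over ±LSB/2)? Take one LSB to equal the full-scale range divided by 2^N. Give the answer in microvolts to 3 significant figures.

Full-scale range = 18.8 V.
Required number of levels: 18.8/229 µV = 82096; smallest N with 2^N ≥ that is 17.
LSB = 18.8 V ÷ 2^17 = 18.8/131072 V = 143.43 µV.
V_rms = LSB/√12 = 41.4 µV.

41.4 µV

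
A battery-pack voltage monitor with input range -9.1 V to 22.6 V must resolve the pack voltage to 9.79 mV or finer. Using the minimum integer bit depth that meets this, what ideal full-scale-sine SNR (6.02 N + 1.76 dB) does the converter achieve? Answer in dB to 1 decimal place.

Full-scale range = 22.6 V − (-9.1 V) = 31.7 V.
Required number of levels: 31.7/9.79 mV = 3238.0; smallest N with 2^N ≥ that is 12.
SNR = 6.02 × 12 + 1.76 = 74.00 dB.

74.0 dB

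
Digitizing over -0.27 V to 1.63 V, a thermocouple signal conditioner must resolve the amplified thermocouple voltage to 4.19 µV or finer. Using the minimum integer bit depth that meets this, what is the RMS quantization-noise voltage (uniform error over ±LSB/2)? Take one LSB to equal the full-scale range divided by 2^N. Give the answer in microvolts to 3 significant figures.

1.05 µV

The full-scale span is 1.63 − (-0.27) = 1.9 V.
Need 2^N ≥ 1.9 V / 4.19 µV = 453500 → N_min = 19.
LSB = 1.9 V / 2^19 = 3.6240 µV.
σ_q = LSB/√12 = 3.6240 µV/3.4641 = 1.05 µV.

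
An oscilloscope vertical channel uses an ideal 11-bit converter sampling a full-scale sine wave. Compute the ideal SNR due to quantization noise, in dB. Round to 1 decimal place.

For an ideal N-bit converter with full-scale sine input, SNR = 6.02 N + 1.76 dB. SNR = 6.02 × 11 + 1.76 = 66.22 + 1.76 = 67.98 dB.

68.0 dB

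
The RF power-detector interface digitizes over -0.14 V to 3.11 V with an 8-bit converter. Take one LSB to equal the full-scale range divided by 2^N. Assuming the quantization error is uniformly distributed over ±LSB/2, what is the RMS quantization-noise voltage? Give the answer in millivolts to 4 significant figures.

Range = 3.11 − (-0.14) = 3.25 V.
Step size = 3.25/256 V = 12.6953 mV.
RMS of a uniform error over width LSB is LSB/√12 = 3.665 mV.

3.665 mV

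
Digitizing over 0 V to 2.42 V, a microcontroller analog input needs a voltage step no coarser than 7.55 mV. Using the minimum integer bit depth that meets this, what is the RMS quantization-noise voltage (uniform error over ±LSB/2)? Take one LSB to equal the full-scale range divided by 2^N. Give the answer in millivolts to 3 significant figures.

V_FS = 2.42 V.
Levels needed ≥ 2.42/7.55 mV = 320.5. 2^9 = 512 suffices, so N_min = 9.
LSB = 2.42 V ÷ 2^9 = 2.42/512 V = 4.7266 mV.
V_rms = LSB/√12 = 1.36 mV.

1.36 mV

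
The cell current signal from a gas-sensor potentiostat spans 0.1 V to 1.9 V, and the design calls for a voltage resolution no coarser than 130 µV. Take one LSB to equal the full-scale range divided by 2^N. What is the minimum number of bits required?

14 bits

Full-scale range = 1.9 V − (0.1 V) = 1.8 V.
Levels needed ≥ 1.8/130 µV = 13850. 2^14 = 16384 suffices, so N_min = 14.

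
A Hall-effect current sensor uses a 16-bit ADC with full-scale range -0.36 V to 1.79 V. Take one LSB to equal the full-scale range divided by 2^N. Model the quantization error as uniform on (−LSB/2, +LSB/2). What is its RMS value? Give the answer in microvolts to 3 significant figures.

9.47 µV

The full-scale span is 1.79 − (-0.36) = 2.15 V.
LSB = 2.15 V / 2^16 = 32.806 µV.
σ_q = LSB/√12 = 32.806 µV/3.4641 = 9.47 µV.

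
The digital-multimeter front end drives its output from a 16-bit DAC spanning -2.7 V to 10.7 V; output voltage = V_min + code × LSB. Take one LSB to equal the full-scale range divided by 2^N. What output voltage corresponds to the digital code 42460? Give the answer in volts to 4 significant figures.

Span: 10.7 V − (-2.7 V) = 13.4 V. LSB = 13.4 V / 2^16.
V_out = -2.7 + 42460 × (13.4/65536) V
      = -2.7 + 8.68170 = 5.98170 V.

5.982 V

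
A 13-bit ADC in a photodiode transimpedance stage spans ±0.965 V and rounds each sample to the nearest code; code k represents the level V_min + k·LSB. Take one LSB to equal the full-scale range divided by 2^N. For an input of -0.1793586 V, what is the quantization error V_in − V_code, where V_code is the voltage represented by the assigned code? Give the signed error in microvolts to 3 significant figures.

−70.3 µV

Range = 0.965 − (-0.965) = 1.93 V. LSB = 1.93 V / 2^13 ≈ 235.6 µV.
(-0.1793586 − (-0.965)) / LSB = 0.7856414 × 8192/1.93 = 3334.7017. Nearest integer: k = 3335.
V_code = V_min + k × range/2^13 = -0.965 + 3335 × 1.93/8192 = -0.1792883301 V.
e = -0.1793586 − (-0.1792883301) = −70.3 µV.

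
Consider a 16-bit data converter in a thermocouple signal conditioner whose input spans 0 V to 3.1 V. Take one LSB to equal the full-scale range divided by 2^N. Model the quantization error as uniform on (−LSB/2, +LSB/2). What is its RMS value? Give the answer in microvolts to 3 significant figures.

Full-scale range = 3.1 V.
Step size = 3.1/65536 V = 47.302 µV.
RMS of a uniform error over width LSB is LSB/√12 = 13.7 µV.

13.7 µV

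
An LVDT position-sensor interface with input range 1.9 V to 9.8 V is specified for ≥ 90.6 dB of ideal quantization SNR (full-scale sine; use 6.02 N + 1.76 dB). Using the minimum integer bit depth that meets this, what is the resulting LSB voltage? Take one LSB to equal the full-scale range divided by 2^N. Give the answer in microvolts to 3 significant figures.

241 µV

Full-scale range = 9.8 V − (1.9 V) = 7.9 V.
Required N = ⌈(90.6 − 1.76)/6.02⌉ = ⌈14.757⌉ = 15.
LSB = 7.9 V / 2^15 = 241 µV.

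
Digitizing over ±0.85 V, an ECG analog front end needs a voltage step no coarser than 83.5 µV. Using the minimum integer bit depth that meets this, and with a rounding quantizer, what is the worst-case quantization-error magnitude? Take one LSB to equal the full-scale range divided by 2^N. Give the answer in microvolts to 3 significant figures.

25.9 µV

The full-scale span is 0.85 − (-0.85) = 1.7 V.
Need 2^N ≥ 1.7 V / 83.5 µV = 20360 → N_min = 15.
Step size = 1.7/32768 V = 51.880 µV.
|e|_max = LSB/2 = 25.9 µV.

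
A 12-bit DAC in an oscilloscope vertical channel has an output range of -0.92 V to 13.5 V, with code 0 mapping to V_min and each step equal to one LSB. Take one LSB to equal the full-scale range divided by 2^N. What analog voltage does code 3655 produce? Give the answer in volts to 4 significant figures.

11.95 V

Span: 13.5 V − (-0.92 V) = 14.42 V. LSB = 14.42 V / 2^12.
V_out = V_min + code × LSB = -0.92 V + 3655 × 14.42 V / 4096
      = -0.92 + 12.8675 = 11.9475 V.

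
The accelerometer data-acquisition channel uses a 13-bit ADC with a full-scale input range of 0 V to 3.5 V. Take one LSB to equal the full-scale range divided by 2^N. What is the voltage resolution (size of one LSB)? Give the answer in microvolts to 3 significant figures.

427 µV

Span = 3.5 V.
2^13 = 8192 levels.
LSB = 3.5 V / 2^13 = 427 µV.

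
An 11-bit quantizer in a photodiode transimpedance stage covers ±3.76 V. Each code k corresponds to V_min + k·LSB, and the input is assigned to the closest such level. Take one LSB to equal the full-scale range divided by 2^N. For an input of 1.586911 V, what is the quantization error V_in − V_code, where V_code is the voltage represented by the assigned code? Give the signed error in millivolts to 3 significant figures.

+0.661 mV

Range = 3.76 − (-3.76) = 7.52 V. LSB = 7.52 V / 2^11 ≈ 3.672 mV.
(1.586911 − (-3.76)) / LSB = 5.346911 × 2048/7.52 = 1456.1800. Nearest integer: k = 1456.
V_code = -3.76 + (1456/2048) × 7.52 = 1.586250000 V.
Error = V_in − V_code = 1.586911 − (1.586250000) = +0.661 mV.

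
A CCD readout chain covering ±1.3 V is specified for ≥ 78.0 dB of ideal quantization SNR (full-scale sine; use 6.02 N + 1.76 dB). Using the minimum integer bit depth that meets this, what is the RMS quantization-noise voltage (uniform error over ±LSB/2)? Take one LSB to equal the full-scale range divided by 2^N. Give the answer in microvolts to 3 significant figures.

Range = 1.3 − (-1.3) = 2.6 V.
6.02 N + 1.76 ≥ 78.0 gives N ≥ 12.664, so the minimum integer is 13.
One LSB is 2.6 V / 8192 = 317.38 µV.
RMS noise = LSB/√12 = 91.6 µV.

91.6 µV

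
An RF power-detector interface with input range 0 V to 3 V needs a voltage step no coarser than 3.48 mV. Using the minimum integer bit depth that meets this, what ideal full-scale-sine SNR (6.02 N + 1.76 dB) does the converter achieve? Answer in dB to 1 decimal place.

Full-scale range = 3 V.
Need 2^N ≥ 3 V / 3.48 mV = 862.1 → N_min = 10.
Ideal SNR at N = 10: 6.02·10 + 1.76 = 62.0 dB.

62.0 dB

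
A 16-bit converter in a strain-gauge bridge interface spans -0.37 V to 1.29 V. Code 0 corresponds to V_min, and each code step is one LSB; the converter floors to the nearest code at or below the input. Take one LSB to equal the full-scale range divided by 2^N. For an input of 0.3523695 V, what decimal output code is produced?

The full-scale span is 1.29 − (-0.37) = 1.66 V. LSB = 1.66 V / 2^16 ≈ 25.33 µV.
code = ⌊(V_in − V_min)/LSB⌋ = ⌊(V_in − V_min) × 2^16 / range⌋
     = ⌊(0.3523695 − (-0.37)) × 65536 / 1.66⌋ = ⌊0.7223695 × 65536/1.66⌋
     = ⌊28518.800⌋ = 28518.

28518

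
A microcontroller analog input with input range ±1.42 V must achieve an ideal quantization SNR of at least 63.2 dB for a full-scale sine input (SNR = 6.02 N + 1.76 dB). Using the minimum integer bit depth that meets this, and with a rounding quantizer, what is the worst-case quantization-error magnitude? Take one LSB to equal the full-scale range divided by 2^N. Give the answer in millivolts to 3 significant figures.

Span: 1.42 V − (-1.42 V) = 2.84 V.
6.02 N + 1.76 ≥ 63.2 gives N ≥ 10.206, so the minimum integer is 11.
Step size = 2.84/2048 V = 1.3867 mV.
Max error for round-to-nearest is LSB/2 = 0.693 mV.

0.693 mV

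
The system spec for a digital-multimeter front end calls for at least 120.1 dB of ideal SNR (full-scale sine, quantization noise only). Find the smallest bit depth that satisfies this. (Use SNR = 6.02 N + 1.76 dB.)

N ≥ (120.1 − 1.76)/6.02 = 19.658 → N_min = 20.

20 bits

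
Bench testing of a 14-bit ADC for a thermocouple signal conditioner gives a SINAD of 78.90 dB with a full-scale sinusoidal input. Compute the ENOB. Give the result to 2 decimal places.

ENOB = (SINAD − 1.76) / 6.02 = (78.90 − 1.76) / 6.02 = 77.14 / 6.02 = 12.8140.

12.81 bits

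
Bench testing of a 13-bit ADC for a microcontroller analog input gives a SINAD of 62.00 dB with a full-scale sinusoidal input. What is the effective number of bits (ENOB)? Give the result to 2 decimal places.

ENOB = (62.00 − 1.76)/6.02 = 10.0066 bits.

10.01 bits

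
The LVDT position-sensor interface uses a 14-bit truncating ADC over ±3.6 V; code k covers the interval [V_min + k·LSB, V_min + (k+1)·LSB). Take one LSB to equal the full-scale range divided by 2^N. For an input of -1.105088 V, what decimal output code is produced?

5677

Full-scale range = 3.6 V − (-3.6 V) = 7.2 V. LSB = 7.2 V / 2^14 ≈ 439.5 µV.
code = ⌊(V_in − V_min)/LSB⌋ = ⌊(V_in − V_min) × 2^14 / range⌋
     = ⌊(-1.105088 − (-3.6)) × 16384 / 7.2⌋ = ⌊2.494912 × 16384/7.2⌋
     = ⌊5677.311⌋ = 5677.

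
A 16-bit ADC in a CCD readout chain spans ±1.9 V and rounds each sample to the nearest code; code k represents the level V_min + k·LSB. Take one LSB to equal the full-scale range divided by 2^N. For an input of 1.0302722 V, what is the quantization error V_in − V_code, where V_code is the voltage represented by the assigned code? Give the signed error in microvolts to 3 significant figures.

Range = 1.9 − (-1.9) = 3.8 V. LSB = 3.8 V / 2^16 ≈ 57.98 µV.
Position in LSBs: (1.0302722 − (-1.9)) × 65536/3.8 = 50536.3997; rounding gives k = 50536.
Reconstructed level: -1.9 + 50536 × 3.8/65536 V = 1.0302490234 V.
Error = V_in − V_code = 1.0302722 − (1.0302490234) = +23.2 µV.

+23.2 µV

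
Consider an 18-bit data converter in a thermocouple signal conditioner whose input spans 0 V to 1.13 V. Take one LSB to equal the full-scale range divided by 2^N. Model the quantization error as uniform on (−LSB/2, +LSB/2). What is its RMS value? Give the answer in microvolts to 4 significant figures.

V_FS = 1.13 V.
LSB = 1.13 V / 2^18 = 4.31061 µV.
V_rms = LSB/√12 = 4.31061 µV / √12 = 1.244 µV.

1.244 µV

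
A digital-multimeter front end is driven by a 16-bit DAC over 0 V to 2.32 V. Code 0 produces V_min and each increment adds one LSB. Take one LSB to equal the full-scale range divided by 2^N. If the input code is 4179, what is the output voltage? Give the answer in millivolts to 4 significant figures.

147.9 mV

Full-scale range = 2.32 V. LSB = 2.32 V / 2^16.
V_out = 0 + 4179 × (2.32/65536) V
      = 0 + 0.147938 = 0.147938 V.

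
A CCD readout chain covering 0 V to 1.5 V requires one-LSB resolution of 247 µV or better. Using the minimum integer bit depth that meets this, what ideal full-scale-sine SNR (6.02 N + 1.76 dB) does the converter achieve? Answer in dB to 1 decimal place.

Full-scale range = 1.5 V.
Required number of levels: 1.5/247 µV = 6072.9; smallest N with 2^N ≥ that is 13.
SNR = 6.02 × 13 + 1.76 = 80.02 dB.

80.0 dB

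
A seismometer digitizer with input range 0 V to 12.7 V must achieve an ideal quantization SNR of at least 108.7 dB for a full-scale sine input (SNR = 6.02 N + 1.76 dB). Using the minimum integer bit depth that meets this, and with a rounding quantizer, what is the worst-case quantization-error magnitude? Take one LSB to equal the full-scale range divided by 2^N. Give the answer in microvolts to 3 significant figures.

24.2 µV

V_FS = 12.7 V.
N ≥ (108.7 − 1.76)/6.02 = 17.764 → N_min = 18.
One LSB is 12.7 V / 262144 = 48.447 µV.
Max error for round-to-nearest is LSB/2 = 24.2 µV.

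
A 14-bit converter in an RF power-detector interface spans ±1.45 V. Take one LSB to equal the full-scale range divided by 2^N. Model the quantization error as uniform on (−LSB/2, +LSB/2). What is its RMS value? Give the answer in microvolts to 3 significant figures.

51.1 µV

Range = 1.45 − (-1.45) = 2.9 V.
LSB = 2.9 V ÷ 2^14 = 2.9/16384 V = 177.00 µV.
RMS of a uniform error over width LSB is LSB/√12 = 51.1 µV.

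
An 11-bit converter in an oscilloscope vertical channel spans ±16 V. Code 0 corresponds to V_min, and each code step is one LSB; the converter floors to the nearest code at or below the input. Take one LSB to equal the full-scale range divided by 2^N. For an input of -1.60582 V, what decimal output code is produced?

921

Full-scale range = 16 V − (-16 V) = 32 V. LSB = 32 V / 2^11 ≈ 15.62 mV.
(V_in − V_min) × 2^11/range = (-1.60582 − (-16)) × 2048/32 = 921.228.
Floor → code = 921.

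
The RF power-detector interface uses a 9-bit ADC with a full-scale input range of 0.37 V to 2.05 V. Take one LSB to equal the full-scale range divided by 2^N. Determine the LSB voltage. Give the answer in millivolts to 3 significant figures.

Full-scale range = 2.05 V − (0.37 V) = 1.68 V.
Number of codes = 2^9 = 512.
One LSB is 1.68 V / 512 = 3.28 mV.

3.28 mV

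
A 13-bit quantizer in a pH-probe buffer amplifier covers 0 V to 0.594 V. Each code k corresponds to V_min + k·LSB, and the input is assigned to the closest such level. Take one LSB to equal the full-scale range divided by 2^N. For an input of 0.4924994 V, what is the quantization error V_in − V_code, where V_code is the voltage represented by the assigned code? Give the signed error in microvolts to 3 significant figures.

+13.1 µV

Range is 0.594 V. LSB = 0.594 V / 2^13 ≈ 72.51 µV.
Position in LSBs: (0.4924994 − (0)) × 8192/0.594 = 6792.1803; rounding gives k = 6792.
Reconstructed level: 0 + 6792 × 0.594/8192 V = 0.4924863281 V.
V_in − V_code = 0.4924994 − (0.4924863281) = +13.1 µV.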